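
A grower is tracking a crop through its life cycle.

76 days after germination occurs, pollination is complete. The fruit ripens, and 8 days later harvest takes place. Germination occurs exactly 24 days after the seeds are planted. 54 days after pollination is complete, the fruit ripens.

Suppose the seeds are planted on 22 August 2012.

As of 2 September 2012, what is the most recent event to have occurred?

The seeds are planted

The seeds are planted: Aug 22, 2012.
Germination occurs: Aug 22, 2012 + 24 days = Sep 15, 2012.
Pollination is complete: Sep 15, 2012 + 76 days = Nov 30, 2012.
The fruit ripens: Nov 30, 2012 + 54 days = Jan 23, 2013.
Harvest takes place: Jan 23, 2013 + 8 days = Jan 31, 2013.
Sep 2, 2012 falls between when the seeds are planted (Aug 22, 2012) and when germination occurs (Sep 15, 2012).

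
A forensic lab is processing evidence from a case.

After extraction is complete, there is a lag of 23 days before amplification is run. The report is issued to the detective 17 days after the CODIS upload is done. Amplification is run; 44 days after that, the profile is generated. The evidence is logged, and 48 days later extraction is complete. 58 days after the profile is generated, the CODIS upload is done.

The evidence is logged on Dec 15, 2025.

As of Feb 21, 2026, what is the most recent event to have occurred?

Extraction is complete

The evidence is logged: Dec 15, 2025.
Extraction is complete: Dec 15, 2025 + 48 days = Feb 1, 2026.
Amplification is run: Feb 1, 2026 + 23 days = Feb 24, 2026.
The profile is generated: Feb 24, 2026 + 44 days = Apr 9, 2026.
The CODIS upload is done: Apr 9, 2026 + 58 days = Jun 6, 2026.
The report is issued to the detective: Jun 6, 2026 + 17 days = Jun 23, 2026.
Feb 21, 2026 falls between when extraction is complete (Feb 1, 2026) and when amplification is run (Feb 24, 2026).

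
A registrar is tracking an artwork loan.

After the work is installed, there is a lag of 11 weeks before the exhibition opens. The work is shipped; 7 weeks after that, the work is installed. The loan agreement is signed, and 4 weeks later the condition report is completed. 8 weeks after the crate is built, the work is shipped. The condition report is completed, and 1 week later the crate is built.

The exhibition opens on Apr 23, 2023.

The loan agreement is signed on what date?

Sep 18, 2022

The exhibition opens: Apr 23, 2023.
The work is installed: Apr 23, 2023 − 11 weeks = Feb 5, 2023.
The work is shipped: Feb 5, 2023 − 7 weeks = Dec 18, 2022.
The crate is built: Dec 18, 2022 − 8 weeks = Oct 23, 2022.
The condition report is completed: Oct 23, 2022 − 1 week = Oct 16, 2022.
The loan agreement is signed: Oct 16, 2022 − 4 weeks = Sep 18, 2022.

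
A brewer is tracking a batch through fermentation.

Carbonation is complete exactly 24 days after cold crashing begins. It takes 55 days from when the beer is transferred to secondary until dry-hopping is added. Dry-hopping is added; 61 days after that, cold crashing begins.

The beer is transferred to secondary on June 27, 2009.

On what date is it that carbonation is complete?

The beer is transferred to secondary: Jun 27, 2009.
Dry-hopping is added: Jun 27, 2009 + 55 days = Aug 21, 2009.
Cold crashing begins: Aug 21, 2009 + 61 days = Oct 21, 2009.
Carbonation is complete: Oct 21, 2009 + 24 days = Nov 14, 2009.

November 14, 2009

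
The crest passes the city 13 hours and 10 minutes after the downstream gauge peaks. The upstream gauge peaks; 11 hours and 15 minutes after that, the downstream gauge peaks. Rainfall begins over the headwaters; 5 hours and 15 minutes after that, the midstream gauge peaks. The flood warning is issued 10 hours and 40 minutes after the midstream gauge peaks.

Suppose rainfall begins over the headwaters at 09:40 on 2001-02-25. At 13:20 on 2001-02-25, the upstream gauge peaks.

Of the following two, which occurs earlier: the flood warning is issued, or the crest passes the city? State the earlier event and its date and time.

The flood warning is issued — 01:35 on 2001-02-26

Rainfall begins over the headwaters: 09:40 Feb 25, 2001.
The midstream gauge peaks: 09:40 Feb 25, 2001 + 5h15m = 14:55 Feb 25, 2001.
The flood warning is issued: 14:55 Feb 25, 2001 + 10h40m = 01:35 Feb 26, 2001.
The upstream gauge peaks: 13:20 Feb 25, 2001.
The downstream gauge peaks: 13:20 Feb 25, 2001 + 11h15m = 00:35 Feb 26, 2001.
The crest passes the city: 00:35 Feb 26, 2001 + 13h10m = 13:45 Feb 26, 2001.
Comparing: the flood warning is issued at 01:35 Feb 26, 2001 vs the crest passes the city at 13:45 Feb 26, 2001. Earlier: the flood warning is issued.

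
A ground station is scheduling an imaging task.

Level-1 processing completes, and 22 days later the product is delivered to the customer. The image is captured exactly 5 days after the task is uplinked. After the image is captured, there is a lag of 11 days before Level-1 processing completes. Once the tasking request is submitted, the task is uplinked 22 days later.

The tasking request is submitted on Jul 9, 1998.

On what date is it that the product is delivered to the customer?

Sep 7, 1998

The tasking request is submitted: Jul 9, 1998.
The task is uplinked: Jul 9, 1998 + 22 days = Jul 31, 1998.
The image is captured: Jul 31, 1998 + 5 days = Aug 5, 1998.
Level-1 processing completes: Aug 5, 1998 + 11 days = Aug 16, 1998.
The product is delivered to the customer: Aug 16, 1998 + 22 days = Sep 7, 1998.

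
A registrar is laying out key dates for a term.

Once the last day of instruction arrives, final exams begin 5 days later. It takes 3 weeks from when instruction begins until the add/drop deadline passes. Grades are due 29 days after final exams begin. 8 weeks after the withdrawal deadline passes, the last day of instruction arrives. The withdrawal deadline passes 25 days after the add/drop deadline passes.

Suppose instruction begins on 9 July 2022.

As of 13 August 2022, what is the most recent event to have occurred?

The add/drop deadline passes

Instruction begins: Jul 9, 2022.
The add/drop deadline passes: Jul 9, 2022 + 3 weeks = Jul 30, 2022.
The withdrawal deadline passes: Jul 30, 2022 + 25 days = Aug 24, 2022.
The last day of instruction arrives: Aug 24, 2022 + 8 weeks = Oct 19, 2022.
Final exams begin: Oct 19, 2022 + 5 days = Oct 24, 2022.
Grades are due: Oct 24, 2022 + 29 days = Nov 22, 2022.
Aug 13, 2022 falls between when the add/drop deadline passes (Jul 30, 2022) and when the withdrawal deadline passes (Aug 24, 2022).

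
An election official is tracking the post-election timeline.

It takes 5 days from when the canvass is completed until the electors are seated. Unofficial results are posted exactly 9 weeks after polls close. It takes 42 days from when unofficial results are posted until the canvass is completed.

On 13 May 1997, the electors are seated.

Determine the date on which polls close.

The electors are seated: May 13, 1997.
The canvass is completed: May 13, 1997 − 5 days = May 8, 1997.
Unofficial results are posted: May 8, 1997 − 42 days = Mar 27, 1997.
Polls close: Mar 27, 1997 − 9 weeks = Jan 23, 1997.

23 January 1997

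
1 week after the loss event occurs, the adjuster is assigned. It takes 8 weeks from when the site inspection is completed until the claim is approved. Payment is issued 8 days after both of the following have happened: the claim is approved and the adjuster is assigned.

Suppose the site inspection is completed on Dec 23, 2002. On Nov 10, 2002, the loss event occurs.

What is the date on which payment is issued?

Feb 25, 2003

The site inspection is completed: Dec 23, 2002.
The claim is approved: Dec 23, 2002 + 8 weeks = Feb 17, 2003.
The loss event occurs: Nov 10, 2002.
The adjuster is assigned: Nov 10, 2002 + 1 week = Nov 17, 2002.
Both prerequisites met — the claim is approved (Feb 17, 2003), the adjuster is assigned (Nov 17, 2002); the later is Feb 17, 2003.
Payment is issued: Feb 17, 2003 + 8 days = Feb 25, 2003.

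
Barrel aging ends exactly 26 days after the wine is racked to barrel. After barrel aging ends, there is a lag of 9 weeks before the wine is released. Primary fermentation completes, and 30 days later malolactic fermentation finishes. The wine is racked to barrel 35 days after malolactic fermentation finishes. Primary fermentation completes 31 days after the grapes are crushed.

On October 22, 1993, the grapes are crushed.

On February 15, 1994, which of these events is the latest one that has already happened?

The wine is racked to barrel

The grapes are crushed: Oct 22, 1993.
Primary fermentation completes: Oct 22, 1993 + 31 days = Nov 22, 1993.
Malolactic fermentation finishes: Nov 22, 1993 + 30 days = Dec 22, 1993.
The wine is racked to barrel: Dec 22, 1993 + 35 days = Jan 26, 1994.
Barrel aging ends: Jan 26, 1994 + 26 days = Feb 21, 1994.
The wine is released: Feb 21, 1994 + 9 weeks = Apr 25, 1994.
Feb 15, 1994 falls between when the wine is racked to barrel (Jan 26, 1994) and when barrel aging ends (Feb 21, 1994).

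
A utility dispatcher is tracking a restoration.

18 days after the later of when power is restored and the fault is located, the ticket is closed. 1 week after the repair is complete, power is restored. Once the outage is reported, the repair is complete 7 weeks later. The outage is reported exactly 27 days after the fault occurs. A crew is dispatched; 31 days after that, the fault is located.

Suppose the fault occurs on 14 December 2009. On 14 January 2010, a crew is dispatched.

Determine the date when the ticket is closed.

The fault occurs: Dec 14, 2009.
The outage is reported: Dec 14, 2009 + 27 days = Jan 10, 2010.
The repair is complete: Jan 10, 2010 + 7 weeks = Feb 28, 2010.
Power is restored: Feb 28, 2010 + 1 week = Mar 7, 2010.
A crew is dispatched: Jan 14, 2010.
The fault is located: Jan 14, 2010 + 31 days = Feb 14, 2010.
Both prerequisites met — power is restored (Mar 7, 2010), the fault is located (Feb 14, 2010); the later is Mar 7, 2010.
The ticket is closed: Mar 7, 2010 + 18 days = Mar 25, 2010.

25 March 2010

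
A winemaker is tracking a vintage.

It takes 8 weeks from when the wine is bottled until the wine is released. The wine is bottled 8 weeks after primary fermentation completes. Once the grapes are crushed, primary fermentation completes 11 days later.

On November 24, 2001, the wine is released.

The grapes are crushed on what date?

July 24, 2001

The wine is released: Nov 24, 2001.
The wine is bottled: Nov 24, 2001 − 8 weeks = Sep 29, 2001.
Primary fermentation completes: Sep 29, 2001 − 8 weeks = Aug 4, 2001.
The grapes are crushed: Aug 4, 2001 − 11 days = Jul 24, 2001.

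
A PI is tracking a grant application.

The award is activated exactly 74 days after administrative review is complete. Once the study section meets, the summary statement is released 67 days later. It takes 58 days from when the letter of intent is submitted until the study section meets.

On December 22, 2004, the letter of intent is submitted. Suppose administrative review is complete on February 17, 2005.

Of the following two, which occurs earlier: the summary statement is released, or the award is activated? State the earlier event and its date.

The letter of intent is submitted: Dec 22, 2004.
The study section meets: Dec 22, 2004 + 58 days = Feb 18, 2005.
The summary statement is released: Feb 18, 2005 + 67 days = Apr 26, 2005.
Administrative review is complete: Feb 17, 2005.
The award is activated: Feb 17, 2005 + 74 days = May 2, 2005.
Comparing: the summary statement is released on Apr 26, 2005 vs the award is activated on May 2, 2005. Earlier: the summary statement is released.

The summary statement is released — April 26, 2005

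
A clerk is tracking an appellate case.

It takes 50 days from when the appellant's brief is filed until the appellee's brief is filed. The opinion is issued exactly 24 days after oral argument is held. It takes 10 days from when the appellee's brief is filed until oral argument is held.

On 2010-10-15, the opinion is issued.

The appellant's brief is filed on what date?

The opinion is issued: Oct 15, 2010.
Oral argument is held: Oct 15, 2010 − 24 days = Sep 21, 2010.
The appellee's brief is filed: Sep 21, 2010 − 10 days = Sep 11, 2010.
The appellant's brief is filed: Sep 11, 2010 − 50 days = Jul 23, 2010.

2010-07-23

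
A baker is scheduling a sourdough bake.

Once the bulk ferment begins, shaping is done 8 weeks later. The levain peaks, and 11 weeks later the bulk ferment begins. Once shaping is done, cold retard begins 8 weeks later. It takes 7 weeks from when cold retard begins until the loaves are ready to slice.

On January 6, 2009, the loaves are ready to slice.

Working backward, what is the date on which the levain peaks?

May 13, 2008

The loaves are ready to slice: Jan 6, 2009.
Cold retard begins: Jan 6, 2009 − 7 weeks = Nov 18, 2008.
Shaping is done: Nov 18, 2008 − 8 weeks = Sep 23, 2008.
The bulk ferment begins: Sep 23, 2008 − 8 weeks = Jul 29, 2008.
The levain peaks: Jul 29, 2008 − 11 weeks = May 13, 2008.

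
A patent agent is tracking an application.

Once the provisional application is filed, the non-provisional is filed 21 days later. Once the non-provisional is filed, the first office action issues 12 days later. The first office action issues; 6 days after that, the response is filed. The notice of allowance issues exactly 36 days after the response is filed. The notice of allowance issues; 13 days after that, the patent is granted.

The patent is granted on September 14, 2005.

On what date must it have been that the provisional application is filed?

June 18, 2005

The patent is granted: Sep 14, 2005.
The notice of allowance issues: Sep 14, 2005 − 13 days = Sep 1, 2005.
The response is filed: Sep 1, 2005 − 36 days = Jul 27, 2005.
The first office action issues: Jul 27, 2005 − 6 days = Jul 21, 2005.
The non-provisional is filed: Jul 21, 2005 − 12 days = Jul 9, 2005.
The provisional application is filed: Jul 9, 2005 − 21 days = Jun 18, 2005.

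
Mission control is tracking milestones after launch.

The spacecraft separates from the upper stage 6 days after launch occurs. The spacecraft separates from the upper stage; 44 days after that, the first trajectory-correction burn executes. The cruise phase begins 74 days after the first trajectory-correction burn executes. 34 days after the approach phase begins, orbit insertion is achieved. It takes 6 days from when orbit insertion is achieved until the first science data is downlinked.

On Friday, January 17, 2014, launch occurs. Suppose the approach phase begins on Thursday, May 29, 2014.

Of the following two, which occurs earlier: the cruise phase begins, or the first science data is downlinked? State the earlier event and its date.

The cruise phase begins — Wednesday, May 21, 2014

Launch occurs: Jan 17, 2014.
The spacecraft separates from the upper stage: Jan 17, 2014 + 6 days = Jan 23, 2014.
The first trajectory-correction burn executes: Jan 23, 2014 + 44 days = Mar 8, 2014.
The cruise phase begins: Mar 8, 2014 + 74 days = May 21, 2014.
The approach phase begins: May 29, 2014.
Orbit insertion is achieved: May 29, 2014 + 34 days = Jul 2, 2014.
The first science data is downlinked: Jul 2, 2014 + 6 days = Jul 8, 2014.
Comparing: the cruise phase begins on May 21, 2014 vs the first science data is downlinked on Jul 8, 2014. Earlier: the cruise phase begins.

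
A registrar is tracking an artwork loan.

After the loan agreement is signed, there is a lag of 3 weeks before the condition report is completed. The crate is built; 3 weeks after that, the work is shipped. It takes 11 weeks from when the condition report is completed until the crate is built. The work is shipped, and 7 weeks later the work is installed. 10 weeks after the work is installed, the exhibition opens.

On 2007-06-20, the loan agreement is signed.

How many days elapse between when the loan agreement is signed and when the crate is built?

98 days

Causal path: the loan agreement is signed → the condition report is completed → the crate is built.
Total delay along the path: 3 + 11 weeks = 14 weeks = 98 days.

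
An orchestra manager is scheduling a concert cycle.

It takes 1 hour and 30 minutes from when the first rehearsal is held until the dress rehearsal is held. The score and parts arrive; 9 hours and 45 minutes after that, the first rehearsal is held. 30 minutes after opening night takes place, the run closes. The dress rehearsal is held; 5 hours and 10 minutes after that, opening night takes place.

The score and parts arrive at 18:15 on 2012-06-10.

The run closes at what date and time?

11:10 on 2012-06-11

The score and parts arrive: 18:15 Jun 10, 2012.
The first rehearsal is held: 18:15 Jun 10, 2012 + 9h45m = 04:00 Jun 11, 2012.
The dress rehearsal is held: 04:00 Jun 11, 2012 + 1h30m = 05:30 Jun 11, 2012.
Opening night takes place: 05:30 Jun 11, 2012 + 5h10m = 10:40 Jun 11, 2012.
The run closes: 10:40 Jun 11, 2012 + 30m = 11:10 Jun 11, 2012.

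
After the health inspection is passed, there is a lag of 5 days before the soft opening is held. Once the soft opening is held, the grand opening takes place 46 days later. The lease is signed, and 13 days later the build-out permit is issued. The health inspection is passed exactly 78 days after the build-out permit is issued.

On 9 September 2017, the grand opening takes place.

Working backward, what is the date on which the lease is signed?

The grand opening takes place: Sep 9, 2017.
The soft opening is held: Sep 9, 2017 − 46 days = Jul 25, 2017.
The health inspection is passed: Jul 25, 2017 − 5 days = Jul 20, 2017.
The build-out permit is issued: Jul 20, 2017 − 78 days = May 3, 2017.
The lease is signed: May 3, 2017 − 13 days = Apr 20, 2017.

20 April 2017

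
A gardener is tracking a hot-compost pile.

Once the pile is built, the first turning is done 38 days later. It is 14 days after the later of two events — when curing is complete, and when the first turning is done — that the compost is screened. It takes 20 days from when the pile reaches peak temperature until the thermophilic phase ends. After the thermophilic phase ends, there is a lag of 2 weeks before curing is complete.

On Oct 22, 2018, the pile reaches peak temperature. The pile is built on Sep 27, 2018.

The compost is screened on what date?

Dec 9, 2018

The pile reaches peak temperature: Oct 22, 2018.
The thermophilic phase ends: Oct 22, 2018 + 20 days = Nov 11, 2018.
Curing is complete: Nov 11, 2018 + 2 weeks = Nov 25, 2018.
The pile is built: Sep 27, 2018.
The first turning is done: Sep 27, 2018 + 38 days = Nov 4, 2018.
Both prerequisites met — curing is complete (Nov 25, 2018), the first turning is done (Nov 4, 2018); the later is Nov 25, 2018.
The compost is screened: Nov 25, 2018 + 14 days = Dec 9, 2018.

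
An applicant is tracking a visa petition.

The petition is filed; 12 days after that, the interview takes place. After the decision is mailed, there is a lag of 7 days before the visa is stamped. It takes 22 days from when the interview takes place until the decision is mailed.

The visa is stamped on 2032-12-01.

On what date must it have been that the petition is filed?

The visa is stamped: Dec 1, 2032.
The decision is mailed: Dec 1, 2032 − 7 days = Nov 24, 2032.
The interview takes place: Nov 24, 2032 − 22 days = Nov 2, 2032.
The petition is filed: Nov 2, 2032 − 12 days = Oct 21, 2032.

2032-10-21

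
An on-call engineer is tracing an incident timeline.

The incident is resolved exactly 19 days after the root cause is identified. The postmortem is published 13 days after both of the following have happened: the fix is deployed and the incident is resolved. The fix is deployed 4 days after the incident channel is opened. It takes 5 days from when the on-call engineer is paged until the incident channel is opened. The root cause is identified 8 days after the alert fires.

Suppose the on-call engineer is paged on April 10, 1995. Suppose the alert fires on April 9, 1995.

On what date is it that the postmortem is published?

May 19, 1995

The on-call engineer is paged: Apr 10, 1995.
The incident channel is opened: Apr 10, 1995 + 5 days = Apr 15, 1995.
The fix is deployed: Apr 15, 1995 + 4 days = Apr 19, 1995.
The alert fires: Apr 9, 1995.
The root cause is identified: Apr 9, 1995 + 8 days = Apr 17, 1995.
The incident is resolved: Apr 17, 1995 + 19 days = May 6, 1995.
Both prerequisites met — the fix is deployed (Apr 19, 1995), the incident is resolved (May 6, 1995); the later is May 6, 1995.
The postmortem is published: May 6, 1995 + 13 days = May 19, 1995.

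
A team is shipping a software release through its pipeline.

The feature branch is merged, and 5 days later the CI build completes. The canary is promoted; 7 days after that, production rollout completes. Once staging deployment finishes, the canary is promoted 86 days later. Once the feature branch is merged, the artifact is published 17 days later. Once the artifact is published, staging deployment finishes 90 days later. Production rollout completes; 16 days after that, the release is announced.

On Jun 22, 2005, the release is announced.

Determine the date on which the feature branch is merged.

Nov 18, 2004

The release is announced: Jun 22, 2005.
Production rollout completes: Jun 22, 2005 − 16 days = Jun 6, 2005.
The canary is promoted: Jun 6, 2005 − 7 days = May 30, 2005.
Staging deployment finishes: May 30, 2005 − 86 days = Mar 5, 2005.
The artifact is published: Mar 5, 2005 − 90 days = Dec 5, 2004.
The feature branch is merged: Dec 5, 2004 − 17 days = Nov 18, 2004.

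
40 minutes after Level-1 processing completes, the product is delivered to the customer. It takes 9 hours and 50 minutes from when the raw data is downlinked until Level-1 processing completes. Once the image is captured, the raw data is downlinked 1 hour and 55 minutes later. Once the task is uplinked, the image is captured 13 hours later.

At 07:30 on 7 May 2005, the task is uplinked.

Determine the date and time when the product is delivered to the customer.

The task is uplinked: 07:30 May 7, 2005.
The image is captured: 07:30 May 7, 2005 + 13h = 20:30 May 7, 2005.
The raw data is downlinked: 20:30 May 7, 2005 + 1h55m = 22:25 May 7, 2005.
Level-1 processing completes: 22:25 May 7, 2005 + 9h50m = 08:15 May 8, 2005.
The product is delivered to the customer: 08:15 May 8, 2005 + 40m = 08:55 May 8, 2005.

08:55 on 8 May 2005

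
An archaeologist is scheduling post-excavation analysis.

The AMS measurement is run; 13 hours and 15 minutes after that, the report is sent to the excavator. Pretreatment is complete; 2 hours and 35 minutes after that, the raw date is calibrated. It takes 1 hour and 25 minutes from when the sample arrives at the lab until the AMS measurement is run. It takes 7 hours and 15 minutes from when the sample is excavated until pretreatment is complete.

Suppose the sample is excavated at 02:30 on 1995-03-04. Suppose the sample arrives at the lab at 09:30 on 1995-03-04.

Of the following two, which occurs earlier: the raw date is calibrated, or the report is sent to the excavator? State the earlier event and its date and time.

The raw date is calibrated — 12:20 on 1995-03-04

The sample is excavated: 02:30 Mar 4, 1995.
Pretreatment is complete: 02:30 Mar 4, 1995 + 7h15m = 09:45 Mar 4, 1995.
The raw date is calibrated: 09:45 Mar 4, 1995 + 2h35m = 12:20 Mar 4, 1995.
The sample arrives at the lab: 09:30 Mar 4, 1995.
The AMS measurement is run: 09:30 Mar 4, 1995 + 1h25m = 10:55 Mar 4, 1995.
The report is sent to the excavator: 10:55 Mar 4, 1995 + 13h15m = 00:10 Mar 5, 1995.
Comparing: the raw date is calibrated at 12:20 Mar 4, 1995 vs the report is sent to the excavator at 00:10 Mar 5, 1995. Earlier: the raw date is calibrated.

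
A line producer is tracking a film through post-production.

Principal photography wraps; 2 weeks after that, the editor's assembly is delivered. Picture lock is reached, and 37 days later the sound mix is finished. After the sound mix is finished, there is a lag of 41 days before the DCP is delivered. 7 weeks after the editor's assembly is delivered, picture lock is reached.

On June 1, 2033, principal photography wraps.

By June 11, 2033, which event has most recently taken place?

Principal photography wraps

Principal photography wraps: Jun 1, 2033.
The editor's assembly is delivered: Jun 1, 2033 + 2 weeks = Jun 15, 2033.
Picture lock is reached: Jun 15, 2033 + 7 weeks = Aug 3, 2033.
The sound mix is finished: Aug 3, 2033 + 37 days = Sep 9, 2033.
The DCP is delivered: Sep 9, 2033 + 41 days = Oct 20, 2033.
Jun 11, 2033 falls between when principal photography wraps (Jun 1, 2033) and when the editor's assembly is delivered (Jun 15, 2033).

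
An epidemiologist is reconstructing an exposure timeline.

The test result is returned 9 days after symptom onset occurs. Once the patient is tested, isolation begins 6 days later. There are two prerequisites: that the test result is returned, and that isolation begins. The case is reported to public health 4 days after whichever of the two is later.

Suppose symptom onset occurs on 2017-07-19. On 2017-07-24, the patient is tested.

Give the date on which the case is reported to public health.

2017-08-03

Symptom onset occurs: Jul 19, 2017.
The test result is returned: Jul 19, 2017 + 9 days = Jul 28, 2017.
The patient is tested: Jul 24, 2017.
Isolation begins: Jul 24, 2017 + 6 days = Jul 30, 2017.
Both prerequisites met — the test result is returned (Jul 28, 2017), isolation begins (Jul 30, 2017); the later is Jul 30, 2017.
The case is reported to public health: Jul 30, 2017 + 4 days = Aug 3, 2017.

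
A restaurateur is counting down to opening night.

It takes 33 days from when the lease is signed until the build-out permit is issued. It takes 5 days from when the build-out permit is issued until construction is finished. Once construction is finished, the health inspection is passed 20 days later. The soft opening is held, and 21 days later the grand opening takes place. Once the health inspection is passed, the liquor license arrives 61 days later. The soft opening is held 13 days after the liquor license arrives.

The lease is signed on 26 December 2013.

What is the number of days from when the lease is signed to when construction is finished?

38 days

Causal path: the lease is signed → the build-out permit is issued → construction is finished.
Total delay along the path: 33 + 5 = 38 days.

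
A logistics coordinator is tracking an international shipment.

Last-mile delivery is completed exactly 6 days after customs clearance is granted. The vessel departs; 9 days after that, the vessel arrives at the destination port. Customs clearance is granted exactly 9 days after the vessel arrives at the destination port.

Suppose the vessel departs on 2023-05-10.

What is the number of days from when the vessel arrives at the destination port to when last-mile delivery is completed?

Causal path: the vessel arrives at the destination port → customs clearance is granted → last-mile delivery is completed.
Total delay along the path: 9 + 6 = 15 days.

15 days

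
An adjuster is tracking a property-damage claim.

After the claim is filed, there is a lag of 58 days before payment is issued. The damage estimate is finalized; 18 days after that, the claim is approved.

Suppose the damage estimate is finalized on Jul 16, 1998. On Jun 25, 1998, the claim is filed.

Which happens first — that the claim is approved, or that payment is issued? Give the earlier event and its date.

The claim is approved — Aug 3, 1998

The damage estimate is finalized: Jul 16, 1998.
The claim is approved: Jul 16, 1998 + 18 days = Aug 3, 1998.
The claim is filed: Jun 25, 1998.
Payment is issued: Jun 25, 1998 + 58 days = Aug 22, 1998.
Comparing: the claim is approved on Aug 3, 1998 vs payment is issued on Aug 22, 1998. Earlier: the claim is approved.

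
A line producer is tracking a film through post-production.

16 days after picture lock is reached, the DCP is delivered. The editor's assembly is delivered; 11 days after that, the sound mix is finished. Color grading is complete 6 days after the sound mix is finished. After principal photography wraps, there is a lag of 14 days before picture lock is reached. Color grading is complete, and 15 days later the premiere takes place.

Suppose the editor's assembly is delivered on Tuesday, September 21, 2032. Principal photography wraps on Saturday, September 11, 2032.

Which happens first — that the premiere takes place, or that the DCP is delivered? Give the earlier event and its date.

The editor's assembly is delivered: Sep 21, 2032.
The sound mix is finished: Sep 21, 2032 + 11 days = Oct 2, 2032.
Color grading is complete: Oct 2, 2032 + 6 days = Oct 8, 2032.
The premiere takes place: Oct 8, 2032 + 15 days = Oct 23, 2032.
Principal photography wraps: Sep 11, 2032.
Picture lock is reached: Sep 11, 2032 + 14 days = Sep 25, 2032.
The DCP is delivered: Sep 25, 2032 + 16 days = Oct 11, 2032.
Comparing: the premiere takes place on Oct 23, 2032 vs the DCP is delivered on Oct 11, 2032. Earlier: the DCP is delivered.

The DCP is delivered — Monday, October 11, 2032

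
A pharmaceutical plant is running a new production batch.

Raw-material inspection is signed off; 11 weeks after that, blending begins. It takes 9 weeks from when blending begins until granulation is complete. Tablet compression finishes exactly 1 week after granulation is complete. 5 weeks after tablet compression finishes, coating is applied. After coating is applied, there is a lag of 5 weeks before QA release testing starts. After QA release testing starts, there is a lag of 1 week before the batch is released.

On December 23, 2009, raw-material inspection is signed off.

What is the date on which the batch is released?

Raw-material inspection is signed off: Dec 23, 2009.
Blending begins: Dec 23, 2009 + 11 weeks = Mar 10, 2010.
Granulation is complete: Mar 10, 2010 + 9 weeks = May 12, 2010.
Tablet compression finishes: May 12, 2010 + 1 week = May 19, 2010.
Coating is applied: May 19, 2010 + 5 weeks = Jun 23, 2010.
QA release testing starts: Jun 23, 2010 + 5 weeks = Jul 28, 2010.
The batch is released: Jul 28, 2010 + 1 week = Aug 4, 2010.

August 4, 2010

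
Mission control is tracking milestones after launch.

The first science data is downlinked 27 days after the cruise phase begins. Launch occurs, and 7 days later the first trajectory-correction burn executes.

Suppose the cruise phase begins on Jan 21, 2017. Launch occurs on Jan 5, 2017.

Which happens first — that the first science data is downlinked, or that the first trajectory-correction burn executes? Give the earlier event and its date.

The cruise phase begins: Jan 21, 2017.
The first science data is downlinked: Jan 21, 2017 + 27 days = Feb 17, 2017.
Launch occurs: Jan 5, 2017.
The first trajectory-correction burn executes: Jan 5, 2017 + 7 days = Jan 12, 2017.
Comparing: the first science data is downlinked on Feb 17, 2017 vs the first trajectory-correction burn executes on Jan 12, 2017. Earlier: the first trajectory-correction burn executes.

The first trajectory-correction burn executes — Jan 12, 2017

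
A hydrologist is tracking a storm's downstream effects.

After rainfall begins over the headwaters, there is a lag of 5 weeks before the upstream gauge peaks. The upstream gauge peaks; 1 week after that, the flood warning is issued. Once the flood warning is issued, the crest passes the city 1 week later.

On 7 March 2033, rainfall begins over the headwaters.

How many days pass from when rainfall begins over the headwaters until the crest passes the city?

49 days

Causal path: rainfall begins over the headwaters → the upstream gauge peaks → the flood warning is issued → the crest passes the city.
Total delay along the path: 5 + 1 + 1 weeks = 7 weeks = 49 days.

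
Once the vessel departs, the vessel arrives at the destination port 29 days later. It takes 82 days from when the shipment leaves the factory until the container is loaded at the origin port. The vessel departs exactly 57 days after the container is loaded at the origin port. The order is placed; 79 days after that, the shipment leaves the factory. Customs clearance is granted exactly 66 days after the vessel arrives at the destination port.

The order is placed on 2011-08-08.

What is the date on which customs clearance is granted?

The order is placed: Aug 8, 2011.
The shipment leaves the factory: Aug 8, 2011 + 79 days = Oct 26, 2011.
The container is loaded at the origin port: Oct 26, 2011 + 82 days = Jan 16, 2012.
The vessel departs: Jan 16, 2012 + 57 days = Mar 13, 2012.
The vessel arrives at the destination port: Mar 13, 2012 + 29 days = Apr 11, 2012.
Customs clearance is granted: Apr 11, 2012 + 66 days = Jun 16, 2012.

2012-06-16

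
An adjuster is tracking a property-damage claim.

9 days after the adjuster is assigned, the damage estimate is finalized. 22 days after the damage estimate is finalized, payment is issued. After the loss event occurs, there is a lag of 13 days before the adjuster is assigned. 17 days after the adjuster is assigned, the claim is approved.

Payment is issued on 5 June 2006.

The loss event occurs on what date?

Payment is issued: Jun 5, 2006.
The damage estimate is finalized: Jun 5, 2006 − 22 days = May 14, 2006.
The adjuster is assigned: May 14, 2006 − 9 days = May 5, 2006.
The loss event occurs: May 5, 2006 − 13 days = Apr 22, 2006.

22 April 2006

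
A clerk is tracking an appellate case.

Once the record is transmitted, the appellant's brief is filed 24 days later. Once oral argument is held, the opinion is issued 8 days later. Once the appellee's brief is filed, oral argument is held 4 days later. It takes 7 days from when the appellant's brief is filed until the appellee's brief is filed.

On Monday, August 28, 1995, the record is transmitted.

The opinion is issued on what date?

The record is transmitted: Aug 28, 1995.
The appellant's brief is filed: Aug 28, 1995 + 24 days = Sep 21, 1995.
The appellee's brief is filed: Sep 21, 1995 + 7 days = Sep 28, 1995.
Oral argument is held: Sep 28, 1995 + 4 days = Oct 2, 1995.
The opinion is issued: Oct 2, 1995 + 8 days = Oct 10, 1995.

Tuesday, October 10, 1995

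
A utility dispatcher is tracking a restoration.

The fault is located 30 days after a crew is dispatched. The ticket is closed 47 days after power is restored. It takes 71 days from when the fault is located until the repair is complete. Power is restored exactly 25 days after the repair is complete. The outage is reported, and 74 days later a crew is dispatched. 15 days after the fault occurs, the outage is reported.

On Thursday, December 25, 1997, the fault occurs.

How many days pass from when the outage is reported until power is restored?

Causal path: the outage is reported → a crew is dispatched → the fault is located → the repair is complete → power is restored.
Total delay along the path: 74 + 30 + 71 + 25 = 200 days.

200 days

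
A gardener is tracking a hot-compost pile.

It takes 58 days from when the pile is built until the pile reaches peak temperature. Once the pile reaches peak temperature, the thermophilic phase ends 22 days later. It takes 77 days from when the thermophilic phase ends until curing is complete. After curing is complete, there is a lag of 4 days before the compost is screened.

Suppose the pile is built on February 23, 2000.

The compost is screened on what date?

August 2, 2000

The pile is built: Feb 23, 2000.
The pile reaches peak temperature: Feb 23, 2000 + 58 days = Apr 21, 2000.
The thermophilic phase ends: Apr 21, 2000 + 22 days = May 13, 2000.
Curing is complete: May 13, 2000 + 77 days = Jul 29, 2000.
The compost is screened: Jul 29, 2000 + 4 days = Aug 2, 2000.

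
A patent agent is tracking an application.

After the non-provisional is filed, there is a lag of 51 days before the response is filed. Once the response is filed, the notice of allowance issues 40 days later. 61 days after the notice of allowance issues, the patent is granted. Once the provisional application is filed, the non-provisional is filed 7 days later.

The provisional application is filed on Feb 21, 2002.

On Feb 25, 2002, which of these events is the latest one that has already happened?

The provisional application is filed

The provisional application is filed: Feb 21, 2002.
The non-provisional is filed: Feb 21, 2002 + 7 days = Feb 28, 2002.
The response is filed: Feb 28, 2002 + 51 days = Apr 20, 2002.
The notice of allowance issues: Apr 20, 2002 + 40 days = May 30, 2002.
The patent is granted: May 30, 2002 + 61 days = Jul 30, 2002.
Feb 25, 2002 falls between when the provisional application is filed (Feb 21, 2002) and when the non-provisional is filed (Feb 28, 2002).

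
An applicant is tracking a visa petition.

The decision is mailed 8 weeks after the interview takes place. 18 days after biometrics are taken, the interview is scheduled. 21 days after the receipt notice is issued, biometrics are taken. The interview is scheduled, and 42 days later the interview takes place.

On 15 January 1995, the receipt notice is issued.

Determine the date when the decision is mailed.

1 June 1995

The receipt notice is issued: Jan 15, 1995.
Biometrics are taken: Jan 15, 1995 + 21 days = Feb 5, 1995.
The interview is scheduled: Feb 5, 1995 + 18 days = Feb 23, 1995.
The interview takes place: Feb 23, 1995 + 42 days = Apr 6, 1995.
The decision is mailed: Apr 6, 1995 + 8 weeks = Jun 1, 1995.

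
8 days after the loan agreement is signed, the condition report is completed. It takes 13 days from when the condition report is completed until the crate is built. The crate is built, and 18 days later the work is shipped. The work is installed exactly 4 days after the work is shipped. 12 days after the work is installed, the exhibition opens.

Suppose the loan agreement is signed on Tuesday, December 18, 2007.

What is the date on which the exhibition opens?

The loan agreement is signed: Dec 18, 2007.
The condition report is completed: Dec 18, 2007 + 8 days = Dec 26, 2007.
The crate is built: Dec 26, 2007 + 13 days = Jan 8, 2008.
The work is shipped: Jan 8, 2008 + 18 days = Jan 26, 2008.
The work is installed: Jan 26, 2008 + 4 days = Jan 30, 2008.
The exhibition opens: Jan 30, 2008 + 12 days = Feb 11, 2008.

Monday, February 11, 2008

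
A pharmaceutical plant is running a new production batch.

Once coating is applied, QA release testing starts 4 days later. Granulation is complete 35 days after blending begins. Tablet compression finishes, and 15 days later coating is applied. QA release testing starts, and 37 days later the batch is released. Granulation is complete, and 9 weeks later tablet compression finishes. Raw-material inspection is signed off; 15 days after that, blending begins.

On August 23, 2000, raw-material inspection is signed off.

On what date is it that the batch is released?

February 8, 2001

Raw-material inspection is signed off: Aug 23, 2000.
Blending begins: Aug 23, 2000 + 15 days = Sep 7, 2000.
Granulation is complete: Sep 7, 2000 + 35 days = Oct 12, 2000.
Tablet compression finishes: Oct 12, 2000 + 9 weeks = Dec 14, 2000.
Coating is applied: Dec 14, 2000 + 15 days = Dec 29, 2000.
QA release testing starts: Dec 29, 2000 + 4 days = Jan 2, 2001.
The batch is released: Jan 2, 2001 + 37 days = Feb 8, 2001.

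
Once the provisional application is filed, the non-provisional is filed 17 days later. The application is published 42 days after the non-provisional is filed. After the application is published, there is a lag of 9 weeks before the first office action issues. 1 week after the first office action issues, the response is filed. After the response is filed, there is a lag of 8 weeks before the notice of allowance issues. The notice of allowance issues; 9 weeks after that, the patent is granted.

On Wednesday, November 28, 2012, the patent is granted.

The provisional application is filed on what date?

Sunday, March 25, 2012

The patent is granted: Nov 28, 2012.
The notice of allowance issues: Nov 28, 2012 − 9 weeks = Sep 26, 2012.
The response is filed: Sep 26, 2012 − 8 weeks = Aug 1, 2012.
The first office action issues: Aug 1, 2012 − 1 week = Jul 25, 2012.
The application is published: Jul 25, 2012 − 9 weeks = May 23, 2012.
The non-provisional is filed: May 23, 2012 − 42 days = Apr 11, 2012.
The provisional application is filed: Apr 11, 2012 − 17 days = Mar 25, 2012.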